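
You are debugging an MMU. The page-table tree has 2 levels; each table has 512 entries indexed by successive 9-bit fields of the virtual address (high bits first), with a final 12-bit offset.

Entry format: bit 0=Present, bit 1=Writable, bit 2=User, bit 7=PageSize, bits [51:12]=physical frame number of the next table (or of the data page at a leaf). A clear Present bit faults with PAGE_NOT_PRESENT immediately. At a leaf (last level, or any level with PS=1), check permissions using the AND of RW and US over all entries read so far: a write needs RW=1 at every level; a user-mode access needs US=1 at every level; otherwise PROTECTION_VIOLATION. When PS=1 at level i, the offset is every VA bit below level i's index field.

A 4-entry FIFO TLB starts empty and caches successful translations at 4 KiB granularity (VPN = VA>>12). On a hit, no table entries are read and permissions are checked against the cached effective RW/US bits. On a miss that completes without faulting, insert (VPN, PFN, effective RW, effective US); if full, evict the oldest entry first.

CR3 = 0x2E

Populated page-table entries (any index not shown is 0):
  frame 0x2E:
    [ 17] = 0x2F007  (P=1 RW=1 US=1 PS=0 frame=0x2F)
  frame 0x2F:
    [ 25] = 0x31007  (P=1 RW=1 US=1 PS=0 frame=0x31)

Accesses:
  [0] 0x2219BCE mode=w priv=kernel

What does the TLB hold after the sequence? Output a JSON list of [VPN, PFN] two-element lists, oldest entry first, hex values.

Trace:
#0 VA=0x2219BCE (w,kernel):
  L0 @0x2E[17] → 0x2F007  P=1,RW=1,US=1,PS=0
  L1 @0x2F[25] → 0x31007  P=1,RW=1,US=1,PS=0
  ✓ 0x31BCE  — 2 lookups

TLB: [["0x2219", "0x31"]]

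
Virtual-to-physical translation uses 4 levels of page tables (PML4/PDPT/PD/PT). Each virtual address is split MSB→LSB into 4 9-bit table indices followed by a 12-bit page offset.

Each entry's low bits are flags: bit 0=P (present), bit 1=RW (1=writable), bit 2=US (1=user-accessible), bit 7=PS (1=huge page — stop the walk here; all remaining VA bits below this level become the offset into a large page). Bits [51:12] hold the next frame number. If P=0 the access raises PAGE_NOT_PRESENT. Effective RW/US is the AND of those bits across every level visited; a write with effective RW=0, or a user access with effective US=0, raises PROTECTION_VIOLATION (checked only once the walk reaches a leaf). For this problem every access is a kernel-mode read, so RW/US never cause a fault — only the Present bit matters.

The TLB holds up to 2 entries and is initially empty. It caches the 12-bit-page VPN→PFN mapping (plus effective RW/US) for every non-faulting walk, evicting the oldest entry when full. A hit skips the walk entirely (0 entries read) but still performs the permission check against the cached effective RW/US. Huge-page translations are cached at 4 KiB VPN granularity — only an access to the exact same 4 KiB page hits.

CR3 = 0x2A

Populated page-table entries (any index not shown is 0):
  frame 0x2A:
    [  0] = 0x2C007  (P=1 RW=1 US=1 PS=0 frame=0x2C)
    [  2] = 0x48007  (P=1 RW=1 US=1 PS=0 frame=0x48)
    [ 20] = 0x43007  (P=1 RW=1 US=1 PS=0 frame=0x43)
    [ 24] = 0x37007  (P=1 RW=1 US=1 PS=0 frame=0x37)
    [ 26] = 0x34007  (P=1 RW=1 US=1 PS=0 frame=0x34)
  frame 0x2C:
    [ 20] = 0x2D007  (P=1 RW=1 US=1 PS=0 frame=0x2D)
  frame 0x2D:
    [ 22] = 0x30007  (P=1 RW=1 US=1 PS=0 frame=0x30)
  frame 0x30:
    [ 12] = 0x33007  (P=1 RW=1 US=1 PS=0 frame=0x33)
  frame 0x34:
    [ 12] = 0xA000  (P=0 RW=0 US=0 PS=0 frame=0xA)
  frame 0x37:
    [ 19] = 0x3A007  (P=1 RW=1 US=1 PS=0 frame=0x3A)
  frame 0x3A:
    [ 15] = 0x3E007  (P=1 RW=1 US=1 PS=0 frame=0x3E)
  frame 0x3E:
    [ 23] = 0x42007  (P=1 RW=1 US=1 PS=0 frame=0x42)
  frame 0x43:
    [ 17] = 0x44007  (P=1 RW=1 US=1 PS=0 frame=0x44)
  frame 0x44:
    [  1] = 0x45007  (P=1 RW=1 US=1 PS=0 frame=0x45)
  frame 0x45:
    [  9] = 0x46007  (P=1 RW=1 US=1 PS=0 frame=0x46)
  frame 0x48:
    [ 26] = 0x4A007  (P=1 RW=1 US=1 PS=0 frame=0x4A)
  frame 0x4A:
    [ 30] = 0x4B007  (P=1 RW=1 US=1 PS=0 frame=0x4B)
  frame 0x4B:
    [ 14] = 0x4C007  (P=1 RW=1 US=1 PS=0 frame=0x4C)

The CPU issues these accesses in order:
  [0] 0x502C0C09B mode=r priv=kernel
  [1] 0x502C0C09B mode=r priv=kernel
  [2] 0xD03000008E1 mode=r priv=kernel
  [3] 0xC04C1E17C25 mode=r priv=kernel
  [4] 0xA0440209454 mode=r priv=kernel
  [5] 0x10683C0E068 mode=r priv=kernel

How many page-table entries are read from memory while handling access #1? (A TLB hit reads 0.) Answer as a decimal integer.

Walk each access:
#0 VA=0x502C0C09B (r,kernel):
  lvl0: tbl 0x2A, slot 0 ⇒ 0x2C007 (P1/RW1/US1/PS0)
  lvl1: tbl 0x2C, slot 20 ⇒ 0x2D007 (P1/RW1/US1/PS0)
  lvl2: tbl 0x2D, slot 22 ⇒ 0x30007 (P1/RW1/US1/PS0)
  lvl3: tbl 0x30, slot 12 ⇒ 0x33007 (P1/RW1/US1/PS0)
  → PA=0x3309B  (4 entries read)
#1 VA=0x502C0C09B (r,kernel):
  TLB hit vpn=0x502C0C → PA=0x3309B
#2 VA=0xD03000008E1 (r,kernel):
  lvl0: tbl 0x2A, slot 26 ⇒ 0x34007 (P1/RW1/US1/PS0)
  lvl1: tbl 0x34, slot 12 ⇒ 0xA000 (P0/RW0/US0/PS0)
  ⇒ fault: PAGE_NOT_PRESENT  — 2 lookups
#3 VA=0xC04C1E17C25 (r,kernel):
  lvl0: tbl 0x2A, slot 24 ⇒ 0x37007 (P1/RW1/US1/PS0)
  lvl1: tbl 0x37, slot 19 ⇒ 0x3A007 (P1/RW1/US1/PS0)
  lvl2: tbl 0x3A, slot 15 ⇒ 0x3E007 (P1/RW1/US1/PS0)
  lvl3: tbl 0x3E, slot 23 ⇒ 0x42007 (P1/RW1/US1/PS0)
  → PA=0x42C25  (4 entries read)
#4 VA=0xA0440209454 (r,kernel):
  lvl0: tbl 0x2A, slot 20 ⇒ 0x43007 (P1/RW1/US1/PS0)
  lvl1: tbl 0x43, slot 17 ⇒ 0x44007 (P1/RW1/US1/PS0)
  lvl2: tbl 0x44, slot 1 ⇒ 0x45007 (P1/RW1/US1/PS0)
  lvl3: tbl 0x45, slot 9 ⇒ 0x46007 (P1/RW1/US1/PS0)
  → PA=0x46454  (4 entries read)
#5 VA=0x10683C0E068 (r,kernel):
  lvl0: tbl 0x2A, slot 2 ⇒ 0x48007 (P1/RW1/US1/PS0)
  lvl1: tbl 0x48, slot 26 ⇒ 0x4A007 (P1/RW1/US1/PS0)
  lvl2: tbl 0x4A, slot 30 ⇒ 0x4B007 (P1/RW1/US1/PS0)
  lvl3: tbl 0x4B, slot 14 ⇒ 0x4C007 (P1/RW1/US1/PS0)
  → PA=0x4C068  (4 entries read)

Entries read for #1: 0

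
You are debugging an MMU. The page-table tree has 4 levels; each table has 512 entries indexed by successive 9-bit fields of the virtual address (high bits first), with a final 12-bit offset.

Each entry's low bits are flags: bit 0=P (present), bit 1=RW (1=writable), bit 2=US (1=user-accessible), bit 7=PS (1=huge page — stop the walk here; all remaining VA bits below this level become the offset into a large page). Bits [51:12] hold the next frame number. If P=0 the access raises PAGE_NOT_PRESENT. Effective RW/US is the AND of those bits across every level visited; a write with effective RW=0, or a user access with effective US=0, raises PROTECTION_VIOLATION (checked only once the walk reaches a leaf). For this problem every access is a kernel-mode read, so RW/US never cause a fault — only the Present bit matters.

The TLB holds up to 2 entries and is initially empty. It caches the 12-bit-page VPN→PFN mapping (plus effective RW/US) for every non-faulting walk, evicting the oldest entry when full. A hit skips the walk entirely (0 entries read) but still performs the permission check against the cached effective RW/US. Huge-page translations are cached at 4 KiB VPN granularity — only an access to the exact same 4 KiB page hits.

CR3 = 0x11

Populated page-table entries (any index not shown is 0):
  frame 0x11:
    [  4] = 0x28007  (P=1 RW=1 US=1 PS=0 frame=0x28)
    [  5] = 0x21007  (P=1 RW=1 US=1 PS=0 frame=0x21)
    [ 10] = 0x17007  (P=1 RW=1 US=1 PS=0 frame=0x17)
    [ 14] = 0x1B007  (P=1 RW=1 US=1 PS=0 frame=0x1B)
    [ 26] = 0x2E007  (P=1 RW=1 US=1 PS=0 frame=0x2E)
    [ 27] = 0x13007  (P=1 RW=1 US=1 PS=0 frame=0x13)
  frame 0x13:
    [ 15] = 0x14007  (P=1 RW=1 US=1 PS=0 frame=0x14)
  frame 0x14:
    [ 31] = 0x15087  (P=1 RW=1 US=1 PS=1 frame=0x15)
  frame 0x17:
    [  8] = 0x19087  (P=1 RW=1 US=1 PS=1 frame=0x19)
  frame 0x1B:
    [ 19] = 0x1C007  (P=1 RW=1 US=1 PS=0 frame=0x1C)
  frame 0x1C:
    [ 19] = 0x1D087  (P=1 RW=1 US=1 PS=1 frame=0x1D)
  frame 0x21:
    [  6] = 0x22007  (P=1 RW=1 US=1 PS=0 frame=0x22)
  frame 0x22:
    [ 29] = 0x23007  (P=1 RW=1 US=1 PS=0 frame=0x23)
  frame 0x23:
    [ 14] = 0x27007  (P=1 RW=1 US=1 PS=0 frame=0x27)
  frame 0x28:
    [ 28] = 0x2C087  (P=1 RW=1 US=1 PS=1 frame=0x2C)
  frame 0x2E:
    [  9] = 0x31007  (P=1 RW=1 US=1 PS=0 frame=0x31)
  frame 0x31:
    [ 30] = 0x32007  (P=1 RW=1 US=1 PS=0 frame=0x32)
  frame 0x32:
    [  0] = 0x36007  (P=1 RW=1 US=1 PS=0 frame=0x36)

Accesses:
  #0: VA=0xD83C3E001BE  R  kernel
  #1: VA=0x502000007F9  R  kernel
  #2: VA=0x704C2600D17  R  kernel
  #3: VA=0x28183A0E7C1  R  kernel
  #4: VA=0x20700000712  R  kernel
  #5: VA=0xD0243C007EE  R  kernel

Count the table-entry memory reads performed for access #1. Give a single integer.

Per-access translation:
#0 VA=0xD83C3E001BE (r,kernel):
  [0] read 0x11 idx=27: raw=0x13007 flags P=1 W=1 U=1 S=0
  [1] read 0x13 idx=15: raw=0x14007 flags P=1 W=1 U=1 S=0
  [2] read 0x14 idx=31: raw=0x15087 flags P=1 W=1 U=1 S=1
  ⇒ phys 0x151BE (huge @L2)  [3 reads]
#1 VA=0x502000007F9 (r,kernel):
  [0] read 0x11 idx=10: raw=0x17007 flags P=1 W=1 U=1 S=0
  [1] read 0x17 idx=8: raw=0x19087 flags P=1 W=1 U=1 S=1
  ⇒ phys 0x197F9 (huge @L1)  [2 reads]
#2 VA=0x704C2600D17 (r,kernel):
  [0] read 0x11 idx=14: raw=0x1B007 flags P=1 W=1 U=1 S=0
  [1] read 0x1B idx=19: raw=0x1C007 flags P=1 W=1 U=1 S=0
  [2] read 0x1C idx=19: raw=0x1D087 flags P=1 W=1 U=1 S=1
  ⇒ phys 0x1DD17 (huge @L2)  [3 reads]
#3 VA=0x28183A0E7C1 (r,kernel):
  [0] read 0x11 idx=5: raw=0x21007 flags P=1 W=1 U=1 S=0
  [1] read 0x21 idx=6: raw=0x22007 flags P=1 W=1 U=1 S=0
  [2] read 0x22 idx=29: raw=0x23007 flags P=1 W=1 U=1 S=0
  [3] read 0x23 idx=14: raw=0x27007 flags P=1 W=1 U=1 S=0
  ⇒ phys 0x277C1  [4 reads]
#4 VA=0x20700000712 (r,kernel):
  [0] read 0x11 idx=4: raw=0x28007 flags P=1 W=1 U=1 S=0
  [1] read 0x28 idx=28: raw=0x2C087 flags P=1 W=1 U=1 S=1
  ⇒ phys 0x2C712 (huge @L1)  [2 reads]
#5 VA=0xD0243C007EE (r,kernel):
  [0] read 0x11 idx=26: raw=0x2E007 flags P=1 W=1 U=1 S=0
  [1] read 0x2E idx=9: raw=0x31007 flags P=1 W=1 U=1 S=0
  [2] read 0x31 idx=30: raw=0x32007 flags P=1 W=1 U=1 S=0
  [3] read 0x32 idx=0: raw=0x36007 flags P=1 W=1 U=1 S=0
  ⇒ phys 0x367EE  [4 reads]

Entries read for #1: 2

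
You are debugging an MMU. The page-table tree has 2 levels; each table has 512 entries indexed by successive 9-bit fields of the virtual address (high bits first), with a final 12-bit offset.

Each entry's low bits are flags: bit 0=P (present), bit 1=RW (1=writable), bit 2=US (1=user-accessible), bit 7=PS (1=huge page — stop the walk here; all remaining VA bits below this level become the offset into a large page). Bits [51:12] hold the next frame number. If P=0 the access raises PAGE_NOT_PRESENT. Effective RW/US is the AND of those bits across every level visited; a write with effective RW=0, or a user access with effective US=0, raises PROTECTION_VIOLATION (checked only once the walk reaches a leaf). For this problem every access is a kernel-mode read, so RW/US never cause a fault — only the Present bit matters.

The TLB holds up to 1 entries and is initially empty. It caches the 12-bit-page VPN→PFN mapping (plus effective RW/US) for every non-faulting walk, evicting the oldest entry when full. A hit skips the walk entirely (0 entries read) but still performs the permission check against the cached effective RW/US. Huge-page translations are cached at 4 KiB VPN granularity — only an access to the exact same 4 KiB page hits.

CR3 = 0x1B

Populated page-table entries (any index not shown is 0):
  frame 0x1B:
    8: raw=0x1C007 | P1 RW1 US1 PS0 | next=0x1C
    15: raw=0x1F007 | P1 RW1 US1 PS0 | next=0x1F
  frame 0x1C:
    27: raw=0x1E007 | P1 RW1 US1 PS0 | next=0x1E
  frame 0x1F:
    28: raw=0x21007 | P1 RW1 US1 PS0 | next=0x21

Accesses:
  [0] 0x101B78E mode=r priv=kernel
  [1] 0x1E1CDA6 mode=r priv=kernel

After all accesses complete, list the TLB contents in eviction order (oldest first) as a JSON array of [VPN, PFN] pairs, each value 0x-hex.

Trace:
#0 VA=0x101B78E (r,kernel):
  [0] read 0x1B idx=8: raw=0x1C007 flags P=1 W=1 U=1 S=0
  [1] read 0x1C idx=27: raw=0x1E007 flags P=1 W=1 U=1 S=0
  ⇒ phys 0x1E78E  [2 reads]
#1 VA=0x1E1CDA6 (r,kernel):
  [0] read 0x1B idx=15: raw=0x1F007 flags P=1 W=1 U=1 S=0
  [1] read 0x1F idx=28: raw=0x21007 flags P=1 W=1 U=1 S=0
  ⇒ phys 0x21DA6  [2 reads]

TLB: [["0x1E1C", "0x21"]]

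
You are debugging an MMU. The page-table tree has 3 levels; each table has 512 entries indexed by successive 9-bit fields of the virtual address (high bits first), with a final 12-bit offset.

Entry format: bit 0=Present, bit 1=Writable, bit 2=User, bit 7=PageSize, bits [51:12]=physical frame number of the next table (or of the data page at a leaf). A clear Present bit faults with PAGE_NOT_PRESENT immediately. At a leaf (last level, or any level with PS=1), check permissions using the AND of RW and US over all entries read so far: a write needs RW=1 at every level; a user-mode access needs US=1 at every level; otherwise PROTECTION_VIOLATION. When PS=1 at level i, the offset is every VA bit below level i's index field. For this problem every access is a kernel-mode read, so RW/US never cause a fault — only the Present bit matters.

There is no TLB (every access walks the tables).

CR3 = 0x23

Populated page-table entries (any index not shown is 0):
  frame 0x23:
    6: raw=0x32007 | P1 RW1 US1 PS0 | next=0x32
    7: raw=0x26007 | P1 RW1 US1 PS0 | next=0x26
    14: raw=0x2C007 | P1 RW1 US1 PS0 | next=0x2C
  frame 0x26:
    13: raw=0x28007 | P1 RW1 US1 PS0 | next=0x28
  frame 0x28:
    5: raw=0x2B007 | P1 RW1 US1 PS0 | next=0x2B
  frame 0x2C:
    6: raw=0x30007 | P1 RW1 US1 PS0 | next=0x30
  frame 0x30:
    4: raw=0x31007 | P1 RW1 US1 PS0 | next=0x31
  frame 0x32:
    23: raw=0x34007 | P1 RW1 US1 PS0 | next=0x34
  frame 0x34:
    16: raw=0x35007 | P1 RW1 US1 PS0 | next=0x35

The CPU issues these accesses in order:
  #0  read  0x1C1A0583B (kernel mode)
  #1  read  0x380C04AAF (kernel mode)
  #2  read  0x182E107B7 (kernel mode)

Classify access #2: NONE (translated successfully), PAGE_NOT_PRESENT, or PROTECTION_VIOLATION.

Trace:
#0 VA=0x1C1A0583B (r,kernel):
  L0 @0x23[7] → 0x26007  P=1,RW=1,US=1,PS=0
  L1 @0x26[13] → 0x28007  P=1,RW=1,US=1,PS=0
  L2 @0x28[5] → 0x2B007  P=1,RW=1,US=1,PS=0
  ⇒ phys 0x2B83B  [3 reads]
#1 VA=0x380C04AAF (r,kernel):
  L0 @0x23[14] → 0x2C007  P=1,RW=1,US=1,PS=0
  L1 @0x2C[6] → 0x30007  P=1,RW=1,US=1,PS=0
  L2 @0x30[4] → 0x31007  P=1,RW=1,US=1,PS=0
  ⇒ phys 0x31AAF  [3 reads]
#2 VA=0x182E107B7 (r,kernel):
  L0 @0x23[6] → 0x32007  P=1,RW=1,US=1,PS=0
  L1 @0x32[23] → 0x34007  P=1,RW=1,US=1,PS=0
  L2 @0x34[16] → 0x35007  P=1,RW=1,US=1,PS=0
  ⇒ phys 0x357B7  [3 reads]

Access #2 fault: NONE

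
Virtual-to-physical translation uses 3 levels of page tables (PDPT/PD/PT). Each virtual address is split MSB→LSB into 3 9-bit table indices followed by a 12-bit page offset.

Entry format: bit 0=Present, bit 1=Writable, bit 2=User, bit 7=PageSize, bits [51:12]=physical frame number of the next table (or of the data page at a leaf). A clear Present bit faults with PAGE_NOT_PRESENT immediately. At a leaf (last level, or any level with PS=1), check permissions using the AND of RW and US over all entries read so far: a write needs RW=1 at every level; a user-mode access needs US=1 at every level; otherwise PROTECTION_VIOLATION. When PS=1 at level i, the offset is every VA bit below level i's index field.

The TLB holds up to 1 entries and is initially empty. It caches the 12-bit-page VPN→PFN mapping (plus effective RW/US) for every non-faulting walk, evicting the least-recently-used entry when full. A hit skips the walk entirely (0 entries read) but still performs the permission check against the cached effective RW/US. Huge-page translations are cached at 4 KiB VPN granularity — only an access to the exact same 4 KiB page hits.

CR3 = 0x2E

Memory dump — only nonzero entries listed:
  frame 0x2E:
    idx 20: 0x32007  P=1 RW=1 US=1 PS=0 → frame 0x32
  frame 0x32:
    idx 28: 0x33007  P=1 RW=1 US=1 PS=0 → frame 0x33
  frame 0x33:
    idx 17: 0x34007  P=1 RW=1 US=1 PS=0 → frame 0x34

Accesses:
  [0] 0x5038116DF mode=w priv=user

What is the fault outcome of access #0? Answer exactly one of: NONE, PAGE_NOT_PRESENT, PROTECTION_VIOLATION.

Per-access translation:
#0 VA=0x5038116DF (w,user):
  L0: frame=0x2E idx=20 entry=0x32007 [P=1 RW=1 US=1 PS=0]
  L1: frame=0x32 idx=28 entry=0x33007 [P=1 RW=1 US=1 PS=0]
  L2: frame=0x33 idx=17 entry=0x34007 [P=1 RW=1 US=1 PS=0]
  ⇒ phys 0x346DF  [3 reads]

Access #0 fault: NONE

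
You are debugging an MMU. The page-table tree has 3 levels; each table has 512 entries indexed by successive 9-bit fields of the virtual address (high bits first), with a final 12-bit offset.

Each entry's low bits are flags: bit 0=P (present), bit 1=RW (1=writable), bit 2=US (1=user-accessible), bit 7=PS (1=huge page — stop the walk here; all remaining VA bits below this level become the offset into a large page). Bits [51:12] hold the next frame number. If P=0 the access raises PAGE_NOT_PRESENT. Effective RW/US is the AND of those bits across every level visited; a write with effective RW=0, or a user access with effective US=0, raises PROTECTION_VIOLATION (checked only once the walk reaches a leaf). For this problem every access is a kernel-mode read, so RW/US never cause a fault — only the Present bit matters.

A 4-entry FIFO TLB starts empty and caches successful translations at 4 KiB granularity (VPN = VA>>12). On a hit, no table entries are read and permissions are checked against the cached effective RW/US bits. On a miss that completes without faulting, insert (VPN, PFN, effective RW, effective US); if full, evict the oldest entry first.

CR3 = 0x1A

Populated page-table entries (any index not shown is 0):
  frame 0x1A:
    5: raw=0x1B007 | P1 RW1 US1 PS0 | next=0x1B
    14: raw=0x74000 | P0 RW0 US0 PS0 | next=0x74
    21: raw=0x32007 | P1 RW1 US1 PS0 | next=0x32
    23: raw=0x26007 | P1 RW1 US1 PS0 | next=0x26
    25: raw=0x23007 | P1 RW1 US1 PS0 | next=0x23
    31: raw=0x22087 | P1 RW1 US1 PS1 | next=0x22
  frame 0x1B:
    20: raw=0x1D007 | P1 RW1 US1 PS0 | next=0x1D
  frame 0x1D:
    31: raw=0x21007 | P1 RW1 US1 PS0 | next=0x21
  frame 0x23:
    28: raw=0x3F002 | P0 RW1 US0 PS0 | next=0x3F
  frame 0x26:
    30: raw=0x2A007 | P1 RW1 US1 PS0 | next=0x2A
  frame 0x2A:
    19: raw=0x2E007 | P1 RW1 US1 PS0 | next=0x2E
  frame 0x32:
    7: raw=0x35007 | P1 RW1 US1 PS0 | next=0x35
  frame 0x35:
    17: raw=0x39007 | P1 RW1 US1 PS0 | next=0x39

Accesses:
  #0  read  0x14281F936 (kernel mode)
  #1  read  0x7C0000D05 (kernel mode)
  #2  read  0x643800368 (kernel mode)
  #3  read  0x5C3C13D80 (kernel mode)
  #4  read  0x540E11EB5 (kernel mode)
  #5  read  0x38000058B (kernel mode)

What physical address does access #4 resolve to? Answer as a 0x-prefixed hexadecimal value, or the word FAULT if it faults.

Trace:
#0 VA=0x14281F936 (r,kernel):
  L0 @0x1A[5] → 0x1B007  P=1,RW=1,US=1,PS=0
  L1 @0x1B[20] → 0x1D007  P=1,RW=1,US=1,PS=0
  L2 @0x1D[31] → 0x21007  P=1,RW=1,US=1,PS=0
  → PA=0x21936  (3 entries read)
#1 VA=0x7C0000D05 (r,kernel):
  L0 @0x1A[31] → 0x22087  P=1,RW=1,US=1,PS=1
  → PA=0x22D05 (huge @L0)  (1 entries read)
#2 VA=0x643800368 (r,kernel):
  L0 @0x1A[25] → 0x23007  P=1,RW=1,US=1,PS=0
  L1 @0x23[28] → 0x3F002  P=0,RW=1,US=0,PS=0
  ✗ PAGE_NOT_PRESENT  [2 reads]
#3 VA=0x5C3C13D80 (r,kernel):
  L0 @0x1A[23] → 0x26007  P=1,RW=1,US=1,PS=0
  L1 @0x26[30] → 0x2A007  P=1,RW=1,US=1,PS=0
  L2 @0x2A[19] → 0x2E007  P=1,RW=1,US=1,PS=0
  → PA=0x2ED80  (3 entries read)
#4 VA=0x540E11EB5 (r,kernel):
  L0 @0x1A[21] → 0x32007  P=1,RW=1,US=1,PS=0
  L1 @0x32[7] → 0x35007  P=1,RW=1,US=1,PS=0
  L2 @0x35[17] → 0x39007  P=1,RW=1,US=1,PS=0
  → PA=0x39EB5  (3 entries read)
#5 VA=0x38000058B (r,kernel):
  L0 @0x1A[14] → 0x74000  P=0,RW=0,US=0,PS=0
  ✗ PAGE_NOT_PRESENT  [1 reads]

Access #4 PA: 0x39EB5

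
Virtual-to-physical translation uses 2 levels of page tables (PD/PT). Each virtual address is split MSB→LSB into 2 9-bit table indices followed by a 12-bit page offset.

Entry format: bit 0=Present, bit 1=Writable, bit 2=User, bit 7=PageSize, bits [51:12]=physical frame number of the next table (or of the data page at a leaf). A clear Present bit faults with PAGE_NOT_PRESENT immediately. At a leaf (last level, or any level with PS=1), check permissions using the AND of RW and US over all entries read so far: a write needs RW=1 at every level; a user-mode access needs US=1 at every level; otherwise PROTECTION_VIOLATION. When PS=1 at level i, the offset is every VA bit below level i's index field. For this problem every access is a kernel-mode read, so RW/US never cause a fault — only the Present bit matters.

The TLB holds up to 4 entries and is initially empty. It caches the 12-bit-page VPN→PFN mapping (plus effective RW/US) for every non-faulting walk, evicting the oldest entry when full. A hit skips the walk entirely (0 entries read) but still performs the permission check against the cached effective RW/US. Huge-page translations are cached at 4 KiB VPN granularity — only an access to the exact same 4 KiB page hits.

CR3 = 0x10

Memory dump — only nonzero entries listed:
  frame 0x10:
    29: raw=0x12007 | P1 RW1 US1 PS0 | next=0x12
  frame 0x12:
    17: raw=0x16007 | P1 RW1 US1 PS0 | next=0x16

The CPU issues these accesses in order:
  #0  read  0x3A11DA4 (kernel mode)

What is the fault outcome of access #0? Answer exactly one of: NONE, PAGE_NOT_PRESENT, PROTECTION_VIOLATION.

Trace:
#0 VA=0x3A11DA4 (r,kernel):
  [0] read 0x10 idx=29: raw=0x12007 flags P=1 W=1 U=1 S=0
  [1] read 0x12 idx=17: raw=0x16007 flags P=1 W=1 U=1 S=0
  ⇒ phys 0x16DA4  [2 reads]

Access #0 fault: NONE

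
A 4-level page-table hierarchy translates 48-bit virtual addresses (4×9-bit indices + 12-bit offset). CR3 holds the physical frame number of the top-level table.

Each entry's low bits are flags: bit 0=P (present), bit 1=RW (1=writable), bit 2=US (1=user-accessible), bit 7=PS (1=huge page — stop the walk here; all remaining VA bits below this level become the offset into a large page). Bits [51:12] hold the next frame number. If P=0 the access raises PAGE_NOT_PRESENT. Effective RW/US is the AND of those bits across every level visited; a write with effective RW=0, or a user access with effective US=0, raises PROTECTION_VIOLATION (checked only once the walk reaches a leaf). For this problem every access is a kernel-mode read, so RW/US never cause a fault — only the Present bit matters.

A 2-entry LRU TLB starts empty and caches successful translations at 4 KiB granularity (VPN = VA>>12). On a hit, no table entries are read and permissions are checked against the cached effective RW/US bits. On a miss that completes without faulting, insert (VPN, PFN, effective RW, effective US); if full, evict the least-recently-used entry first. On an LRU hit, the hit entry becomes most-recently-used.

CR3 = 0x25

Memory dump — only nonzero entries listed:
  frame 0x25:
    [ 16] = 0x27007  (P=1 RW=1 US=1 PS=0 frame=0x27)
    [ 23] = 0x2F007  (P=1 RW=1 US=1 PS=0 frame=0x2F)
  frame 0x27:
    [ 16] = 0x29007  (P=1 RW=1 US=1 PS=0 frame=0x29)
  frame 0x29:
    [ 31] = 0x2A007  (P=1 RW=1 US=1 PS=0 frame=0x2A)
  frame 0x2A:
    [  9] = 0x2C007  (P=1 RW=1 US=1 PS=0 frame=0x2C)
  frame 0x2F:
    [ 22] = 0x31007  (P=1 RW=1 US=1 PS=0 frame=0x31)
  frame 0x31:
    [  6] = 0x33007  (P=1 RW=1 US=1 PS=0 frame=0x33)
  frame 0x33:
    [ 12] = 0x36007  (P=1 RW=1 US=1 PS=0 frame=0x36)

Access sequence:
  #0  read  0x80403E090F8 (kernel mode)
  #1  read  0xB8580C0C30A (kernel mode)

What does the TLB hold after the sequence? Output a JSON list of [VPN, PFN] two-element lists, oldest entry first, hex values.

Per-access translation:
#0 VA=0x80403E090F8 (r,kernel):
  [0] read 0x25 idx=16: raw=0x27007 flags P=1 W=1 U=1 S=0
  [1] read 0x27 idx=16: raw=0x29007 flags P=1 W=1 U=1 S=0
  [2] read 0x29 idx=31: raw=0x2A007 flags P=1 W=1 U=1 S=0
  [3] read 0x2A idx=9: raw=0x2C007 flags P=1 W=1 U=1 S=0
  ✓ 0x2C0F8  — 4 lookups
#1 VA=0xB8580C0C30A (r,kernel):
  [0] read 0x25 idx=23: raw=0x2F007 flags P=1 W=1 U=1 S=0
  [1] read 0x2F idx=22: raw=0x31007 flags P=1 W=1 U=1 S=0
  [2] read 0x31 idx=6: raw=0x33007 flags P=1 W=1 U=1 S=0
  [3] read 0x33 idx=12: raw=0x36007 flags P=1 W=1 U=1 S=0
  ✓ 0x3630A  — 4 lookups

TLB: [["0x80403E09", "0x2C"], ["0xB8580C0C", "0x36"]]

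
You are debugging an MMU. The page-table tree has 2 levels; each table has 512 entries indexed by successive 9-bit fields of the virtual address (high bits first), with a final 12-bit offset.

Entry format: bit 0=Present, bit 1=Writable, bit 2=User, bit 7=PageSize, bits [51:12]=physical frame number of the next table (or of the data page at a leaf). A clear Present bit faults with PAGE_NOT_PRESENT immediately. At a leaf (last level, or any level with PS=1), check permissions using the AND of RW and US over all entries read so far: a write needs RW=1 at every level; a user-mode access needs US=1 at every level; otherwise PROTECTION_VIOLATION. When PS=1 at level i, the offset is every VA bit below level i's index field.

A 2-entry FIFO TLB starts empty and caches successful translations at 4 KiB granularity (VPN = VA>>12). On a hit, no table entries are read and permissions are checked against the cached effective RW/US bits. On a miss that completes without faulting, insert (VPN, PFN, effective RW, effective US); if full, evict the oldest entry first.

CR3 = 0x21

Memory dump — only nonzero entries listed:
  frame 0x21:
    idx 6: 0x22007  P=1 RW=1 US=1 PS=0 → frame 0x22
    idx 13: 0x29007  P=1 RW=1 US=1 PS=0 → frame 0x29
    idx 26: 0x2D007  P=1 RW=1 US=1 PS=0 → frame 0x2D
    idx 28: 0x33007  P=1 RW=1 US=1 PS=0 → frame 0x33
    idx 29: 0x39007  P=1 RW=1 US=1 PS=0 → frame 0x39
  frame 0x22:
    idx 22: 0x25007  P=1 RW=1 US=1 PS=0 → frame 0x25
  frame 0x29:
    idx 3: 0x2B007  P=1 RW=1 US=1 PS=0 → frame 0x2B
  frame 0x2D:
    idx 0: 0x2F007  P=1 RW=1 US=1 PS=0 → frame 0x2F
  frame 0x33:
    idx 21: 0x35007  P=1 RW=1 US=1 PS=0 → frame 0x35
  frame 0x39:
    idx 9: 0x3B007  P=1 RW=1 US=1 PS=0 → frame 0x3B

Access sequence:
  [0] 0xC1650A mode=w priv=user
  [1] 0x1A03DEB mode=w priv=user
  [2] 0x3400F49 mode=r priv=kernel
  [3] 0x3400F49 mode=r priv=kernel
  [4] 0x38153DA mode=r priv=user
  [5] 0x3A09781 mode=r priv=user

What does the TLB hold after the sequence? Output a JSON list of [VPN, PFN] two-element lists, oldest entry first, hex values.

Walk each access:
#0 VA=0xC1650A (w,user):
  L0 @0x21[6] → 0x22007  P=1,RW=1,US=1,PS=0
  L1 @0x22[22] → 0x25007  P=1,RW=1,US=1,PS=0
  ✓ 0x2550A  — 2 lookups
#1 VA=0x1A03DEB (w,user):
  L0 @0x21[13] → 0x29007  P=1,RW=1,US=1,PS=0
  L1 @0x29[3] → 0x2B007  P=1,RW=1,US=1,PS=0
  ✓ 0x2BDEB  — 2 lookups
#2 VA=0x3400F49 (r,kernel):
  L0 @0x21[26] → 0x2D007  P=1,RW=1,US=1,PS=0
  L1 @0x2D[0] → 0x2F007  P=1,RW=1,US=1,PS=0
  ✓ 0x2FF49  — 2 lookups
#3 VA=0x3400F49 (r,kernel):
  TLB hit vpn=0x3400 → PA=0x2FF49
#4 VA=0x38153DA (r,user):
  L0 @0x21[28] → 0x33007  P=1,RW=1,US=1,PS=0
  L1 @0x33[21] → 0x35007  P=1,RW=1,US=1,PS=0
  ✓ 0x353DA  — 2 lookups
#5 VA=0x3A09781 (r,user):
  L0 @0x21[29] → 0x39007  P=1,RW=1,US=1,PS=0
  L1 @0x39[9] → 0x3B007  P=1,RW=1,US=1,PS=0
  ✓ 0x3B781  — 2 lookups

TLB: [["0x3815", "0x35"], ["0x3A09", "0x3B"]]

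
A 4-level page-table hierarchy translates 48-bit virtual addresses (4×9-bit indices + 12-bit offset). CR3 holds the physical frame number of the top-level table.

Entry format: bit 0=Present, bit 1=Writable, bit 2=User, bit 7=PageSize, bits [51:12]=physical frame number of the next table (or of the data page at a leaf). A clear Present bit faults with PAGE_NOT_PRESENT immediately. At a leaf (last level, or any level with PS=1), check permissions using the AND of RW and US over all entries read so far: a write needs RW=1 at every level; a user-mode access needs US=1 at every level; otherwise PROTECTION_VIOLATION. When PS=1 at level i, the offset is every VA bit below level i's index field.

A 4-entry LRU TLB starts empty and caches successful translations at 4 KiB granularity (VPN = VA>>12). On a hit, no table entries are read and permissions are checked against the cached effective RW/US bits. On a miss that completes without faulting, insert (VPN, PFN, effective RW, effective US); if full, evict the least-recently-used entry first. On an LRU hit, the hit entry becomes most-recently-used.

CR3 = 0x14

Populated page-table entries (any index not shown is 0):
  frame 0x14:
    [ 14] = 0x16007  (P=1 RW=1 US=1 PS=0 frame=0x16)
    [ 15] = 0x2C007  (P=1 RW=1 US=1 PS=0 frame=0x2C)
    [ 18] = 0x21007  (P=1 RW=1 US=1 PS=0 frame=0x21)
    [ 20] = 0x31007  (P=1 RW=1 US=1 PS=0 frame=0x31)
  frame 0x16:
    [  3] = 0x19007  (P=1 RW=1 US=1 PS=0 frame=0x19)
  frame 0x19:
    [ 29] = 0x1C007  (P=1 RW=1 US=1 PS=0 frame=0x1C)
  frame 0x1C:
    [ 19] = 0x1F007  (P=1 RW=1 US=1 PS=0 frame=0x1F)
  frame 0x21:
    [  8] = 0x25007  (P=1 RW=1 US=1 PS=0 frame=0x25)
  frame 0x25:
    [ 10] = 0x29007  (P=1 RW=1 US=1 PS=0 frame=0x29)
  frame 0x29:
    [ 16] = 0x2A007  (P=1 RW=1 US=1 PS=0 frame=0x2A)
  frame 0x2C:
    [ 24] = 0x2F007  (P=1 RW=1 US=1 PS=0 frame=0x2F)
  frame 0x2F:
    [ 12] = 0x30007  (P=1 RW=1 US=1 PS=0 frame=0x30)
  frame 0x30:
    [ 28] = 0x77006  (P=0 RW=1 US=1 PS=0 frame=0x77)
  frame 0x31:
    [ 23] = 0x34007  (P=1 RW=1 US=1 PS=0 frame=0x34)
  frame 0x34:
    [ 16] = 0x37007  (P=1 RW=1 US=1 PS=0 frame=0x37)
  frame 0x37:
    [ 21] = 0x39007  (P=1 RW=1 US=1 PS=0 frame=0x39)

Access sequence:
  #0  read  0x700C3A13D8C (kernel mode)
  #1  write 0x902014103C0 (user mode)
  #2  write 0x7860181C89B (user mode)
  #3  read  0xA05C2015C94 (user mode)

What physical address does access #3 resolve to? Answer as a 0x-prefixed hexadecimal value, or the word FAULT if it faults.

Walk each access:
#0 VA=0x700C3A13D8C (r,kernel):
  lvl0: tbl 0x14, slot 14 ⇒ 0x16007 (P1/RW1/US1/PS0)
  lvl1: tbl 0x16, slot 3 ⇒ 0x19007 (P1/RW1/US1/PS0)
  lvl2: tbl 0x19, slot 29 ⇒ 0x1C007 (P1/RW1/US1/PS0)
  lvl3: tbl 0x1C, slot 19 ⇒ 0x1F007 (P1/RW1/US1/PS0)
  → PA=0x1FD8C  (4 entries read)
#1 VA=0x902014103C0 (w,user):
  lvl0: tbl 0x14, slot 18 ⇒ 0x21007 (P1/RW1/US1/PS0)
  lvl1: tbl 0x21, slot 8 ⇒ 0x25007 (P1/RW1/US1/PS0)
  lvl2: tbl 0x25, slot 10 ⇒ 0x29007 (P1/RW1/US1/PS0)
  lvl3: tbl 0x29, slot 16 ⇒ 0x2A007 (P1/RW1/US1/PS0)
  → PA=0x2A3C0  (4 entries read)
#2 VA=0x7860181C89B (w,user):
  lvl0: tbl 0x14, slot 15 ⇒ 0x2C007 (P1/RW1/US1/PS0)
  lvl1: tbl 0x2C, slot 24 ⇒ 0x2F007 (P1/RW1/US1/PS0)
  lvl2: tbl 0x2F, slot 12 ⇒ 0x30007 (P1/RW1/US1/PS0)
  lvl3: tbl 0x30, slot 28 ⇒ 0x77006 (P0/RW1/US1/PS0)
  ⇒ fault: PAGE_NOT_PRESENT  — 4 lookups
#3 VA=0xA05C2015C94 (r,user):
  lvl0: tbl 0x14, slot 20 ⇒ 0x31007 (P1/RW1/US1/PS0)
  lvl1: tbl 0x31, slot 23 ⇒ 0x34007 (P1/RW1/US1/PS0)
  lvl2: tbl 0x34, slot 16 ⇒ 0x37007 (P1/RW1/US1/PS0)
  lvl3: tbl 0x37, slot 21 ⇒ 0x39007 (P1/RW1/US1/PS0)
  → PA=0x39C94  (4 entries read)

Access #3 PA: 0x39C94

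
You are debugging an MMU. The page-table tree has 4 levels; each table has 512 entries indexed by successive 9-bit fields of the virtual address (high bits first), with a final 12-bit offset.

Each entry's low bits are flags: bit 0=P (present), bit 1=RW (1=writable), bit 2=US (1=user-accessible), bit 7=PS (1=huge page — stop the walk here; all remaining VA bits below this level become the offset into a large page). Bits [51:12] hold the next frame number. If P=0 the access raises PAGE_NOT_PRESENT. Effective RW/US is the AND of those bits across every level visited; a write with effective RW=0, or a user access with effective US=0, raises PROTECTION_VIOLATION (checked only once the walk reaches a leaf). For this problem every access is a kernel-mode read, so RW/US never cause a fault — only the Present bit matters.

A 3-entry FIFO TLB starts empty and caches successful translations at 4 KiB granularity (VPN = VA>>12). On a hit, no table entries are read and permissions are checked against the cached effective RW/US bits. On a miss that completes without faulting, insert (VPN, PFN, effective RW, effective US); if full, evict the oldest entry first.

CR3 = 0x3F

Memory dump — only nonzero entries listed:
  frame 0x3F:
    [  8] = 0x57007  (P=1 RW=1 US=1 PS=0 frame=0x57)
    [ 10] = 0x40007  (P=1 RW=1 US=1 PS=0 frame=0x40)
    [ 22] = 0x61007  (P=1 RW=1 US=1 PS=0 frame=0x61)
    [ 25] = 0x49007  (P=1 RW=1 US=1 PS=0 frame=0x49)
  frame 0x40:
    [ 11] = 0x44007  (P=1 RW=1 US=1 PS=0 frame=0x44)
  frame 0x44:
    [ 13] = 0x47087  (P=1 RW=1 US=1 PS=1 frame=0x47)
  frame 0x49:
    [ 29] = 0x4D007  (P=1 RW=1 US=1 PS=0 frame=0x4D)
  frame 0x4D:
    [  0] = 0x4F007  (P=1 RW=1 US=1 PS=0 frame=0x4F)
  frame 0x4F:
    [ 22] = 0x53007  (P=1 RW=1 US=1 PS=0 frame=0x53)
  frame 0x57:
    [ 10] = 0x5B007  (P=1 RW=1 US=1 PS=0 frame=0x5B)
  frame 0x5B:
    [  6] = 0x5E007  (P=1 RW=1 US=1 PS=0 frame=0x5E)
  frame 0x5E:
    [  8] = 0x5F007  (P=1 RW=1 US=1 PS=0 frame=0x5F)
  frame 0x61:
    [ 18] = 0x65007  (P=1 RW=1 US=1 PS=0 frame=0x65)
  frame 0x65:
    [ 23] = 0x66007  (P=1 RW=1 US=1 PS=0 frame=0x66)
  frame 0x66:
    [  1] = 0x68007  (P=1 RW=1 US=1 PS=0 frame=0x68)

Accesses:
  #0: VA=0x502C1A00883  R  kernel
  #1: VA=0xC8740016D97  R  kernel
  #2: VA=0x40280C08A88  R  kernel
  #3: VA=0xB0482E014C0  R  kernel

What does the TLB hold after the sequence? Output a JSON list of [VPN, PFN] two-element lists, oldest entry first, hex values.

Per-access translation:
#0 VA=0x502C1A00883 (r,kernel):
  L0: frame=0x3F idx=10 entry=0x40007 [P=1 RW=1 US=1 PS=0]
  L1: frame=0x40 idx=11 entry=0x44007 [P=1 RW=1 US=1 PS=0]
  L2: frame=0x44 idx=13 entry=0x47087 [P=1 RW=1 US=1 PS=1]
  → PA=0x47883 (huge @L2)  (3 entries read)
#1 VA=0xC8740016D97 (r,kernel):
  L0: frame=0x3F idx=25 entry=0x49007 [P=1 RW=1 US=1 PS=0]
  L1: frame=0x49 idx=29 entry=0x4D007 [P=1 RW=1 US=1 PS=0]
  L2: frame=0x4D idx=0 entry=0x4F007 [P=1 RW=1 US=1 PS=0]
  L3: frame=0x4F idx=22 entry=0x53007 [P=1 RW=1 US=1 PS=0]
  → PA=0x53D97  (4 entries read)
#2 VA=0x40280C08A88 (r,kernel):
  L0: frame=0x3F idx=8 entry=0x57007 [P=1 RW=1 US=1 PS=0]
  L1: frame=0x57 idx=10 entry=0x5B007 [P=1 RW=1 US=1 PS=0]
  L2: frame=0x5B idx=6 entry=0x5E007 [P=1 RW=1 US=1 PS=0]
  L3: frame=0x5E idx=8 entry=0x5F007 [P=1 RW=1 US=1 PS=0]
  → PA=0x5FA88  (4 entries read)
#3 VA=0xB0482E014C0 (r,kernel):
  L0: frame=0x3F idx=22 entry=0x61007 [P=1 RW=1 US=1 PS=0]
  L1: frame=0x61 idx=18 entry=0x65007 [P=1 RW=1 US=1 PS=0]
  L2: frame=0x65 idx=23 entry=0x66007 [P=1 RW=1 US=1 PS=0]
  L3: frame=0x66 idx=1 entry=0x68007 [P=1 RW=1 US=1 PS=0]
  → PA=0x684C0  (4 entries read)

TLB: [["0xC8740016", "0x53"], ["0x40280C08", "0x5F"], ["0xB0482E01", "0x68"]]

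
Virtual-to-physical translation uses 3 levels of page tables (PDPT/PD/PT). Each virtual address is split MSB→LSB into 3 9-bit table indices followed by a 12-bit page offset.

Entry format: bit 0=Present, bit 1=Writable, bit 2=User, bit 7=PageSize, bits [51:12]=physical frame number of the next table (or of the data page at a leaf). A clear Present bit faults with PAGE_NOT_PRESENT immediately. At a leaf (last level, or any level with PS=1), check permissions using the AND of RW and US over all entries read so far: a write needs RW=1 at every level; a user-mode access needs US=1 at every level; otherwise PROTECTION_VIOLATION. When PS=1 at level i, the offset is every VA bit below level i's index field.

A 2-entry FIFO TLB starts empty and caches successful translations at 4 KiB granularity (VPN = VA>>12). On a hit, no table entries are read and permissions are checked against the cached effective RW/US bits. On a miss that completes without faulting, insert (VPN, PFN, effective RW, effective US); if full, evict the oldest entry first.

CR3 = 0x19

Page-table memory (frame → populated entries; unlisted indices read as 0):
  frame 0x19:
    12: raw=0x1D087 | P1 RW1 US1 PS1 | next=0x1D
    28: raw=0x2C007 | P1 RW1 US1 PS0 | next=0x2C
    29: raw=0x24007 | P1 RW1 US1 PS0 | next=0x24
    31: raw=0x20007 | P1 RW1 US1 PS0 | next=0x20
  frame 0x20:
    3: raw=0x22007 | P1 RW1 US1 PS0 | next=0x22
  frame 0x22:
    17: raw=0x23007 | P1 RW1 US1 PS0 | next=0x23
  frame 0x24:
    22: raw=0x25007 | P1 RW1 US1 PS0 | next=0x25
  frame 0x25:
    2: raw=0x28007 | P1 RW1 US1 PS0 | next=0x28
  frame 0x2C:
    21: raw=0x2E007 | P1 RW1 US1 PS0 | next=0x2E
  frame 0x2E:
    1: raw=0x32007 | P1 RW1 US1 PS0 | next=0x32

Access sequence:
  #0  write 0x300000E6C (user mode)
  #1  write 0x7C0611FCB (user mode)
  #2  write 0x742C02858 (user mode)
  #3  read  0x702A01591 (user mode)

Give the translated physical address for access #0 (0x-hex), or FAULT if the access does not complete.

Trace:
#0 VA=0x300000E6C (w,user):
  lvl0: tbl 0x19, slot 12 ⇒ 0x1D087 (P1/RW1/US1/PS1)
  ✓ 0x1DE6C (huge @L0)  — 1 lookups
#1 VA=0x7C0611FCB (w,user):
  lvl0: tbl 0x19, slot 31 ⇒ 0x20007 (P1/RW1/US1/PS0)
  lvl1: tbl 0x20, slot 3 ⇒ 0x22007 (P1/RW1/US1/PS0)
  lvl2: tbl 0x22, slot 17 ⇒ 0x23007 (P1/RW1/US1/PS0)
  ✓ 0x23FCB  — 3 lookups
#2 VA=0x742C02858 (w,user):
  lvl0: tbl 0x19, slot 29 ⇒ 0x24007 (P1/RW1/US1/PS0)
  lvl1: tbl 0x24, slot 22 ⇒ 0x25007 (P1/RW1/US1/PS0)
  lvl2: tbl 0x25, slot 2 ⇒ 0x28007 (P1/RW1/US1/PS0)
  ✓ 0x28858  — 3 lookups
#3 VA=0x702A01591 (r,user):
  lvl0: tbl 0x19, slot 28 ⇒ 0x2C007 (P1/RW1/US1/PS0)
  lvl1: tbl 0x2C, slot 21 ⇒ 0x2E007 (P1/RW1/US1/PS0)
  lvl2: tbl 0x2E, slot 1 ⇒ 0x32007 (P1/RW1/US1/PS0)
  ✓ 0x32591  — 3 lookups

Access #0 PA: 0x1DE6C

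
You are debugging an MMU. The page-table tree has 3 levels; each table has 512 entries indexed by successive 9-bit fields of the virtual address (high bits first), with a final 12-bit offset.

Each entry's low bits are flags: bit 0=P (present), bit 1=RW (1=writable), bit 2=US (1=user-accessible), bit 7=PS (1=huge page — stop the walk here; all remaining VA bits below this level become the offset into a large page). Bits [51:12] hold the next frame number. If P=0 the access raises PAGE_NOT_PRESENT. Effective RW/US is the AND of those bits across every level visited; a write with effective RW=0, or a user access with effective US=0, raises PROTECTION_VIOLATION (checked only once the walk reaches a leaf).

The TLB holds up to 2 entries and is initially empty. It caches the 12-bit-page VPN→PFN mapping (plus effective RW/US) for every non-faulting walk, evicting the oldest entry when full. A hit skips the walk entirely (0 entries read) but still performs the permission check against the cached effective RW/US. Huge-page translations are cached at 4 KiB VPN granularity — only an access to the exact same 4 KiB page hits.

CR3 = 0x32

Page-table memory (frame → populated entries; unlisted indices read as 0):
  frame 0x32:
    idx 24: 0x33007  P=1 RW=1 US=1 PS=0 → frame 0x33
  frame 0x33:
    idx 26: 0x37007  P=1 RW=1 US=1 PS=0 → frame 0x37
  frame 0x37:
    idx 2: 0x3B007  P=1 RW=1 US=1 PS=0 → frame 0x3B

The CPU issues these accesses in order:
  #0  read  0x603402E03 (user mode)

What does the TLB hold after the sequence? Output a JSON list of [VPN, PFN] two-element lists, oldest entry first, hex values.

Trace:
#0 VA=0x603402E03 (r,user):
  lvl0: tbl 0x32, slot 24 ⇒ 0x33007 (P1/RW1/US1/PS0)
  lvl1: tbl 0x33, slot 26 ⇒ 0x37007 (P1/RW1/US1/PS0)
  lvl2: tbl 0x37, slot 2 ⇒ 0x3B007 (P1/RW1/US1/PS0)
  ✓ 0x3BE03  — 3 lookups

TLB: [["0x603402", "0x3B"]]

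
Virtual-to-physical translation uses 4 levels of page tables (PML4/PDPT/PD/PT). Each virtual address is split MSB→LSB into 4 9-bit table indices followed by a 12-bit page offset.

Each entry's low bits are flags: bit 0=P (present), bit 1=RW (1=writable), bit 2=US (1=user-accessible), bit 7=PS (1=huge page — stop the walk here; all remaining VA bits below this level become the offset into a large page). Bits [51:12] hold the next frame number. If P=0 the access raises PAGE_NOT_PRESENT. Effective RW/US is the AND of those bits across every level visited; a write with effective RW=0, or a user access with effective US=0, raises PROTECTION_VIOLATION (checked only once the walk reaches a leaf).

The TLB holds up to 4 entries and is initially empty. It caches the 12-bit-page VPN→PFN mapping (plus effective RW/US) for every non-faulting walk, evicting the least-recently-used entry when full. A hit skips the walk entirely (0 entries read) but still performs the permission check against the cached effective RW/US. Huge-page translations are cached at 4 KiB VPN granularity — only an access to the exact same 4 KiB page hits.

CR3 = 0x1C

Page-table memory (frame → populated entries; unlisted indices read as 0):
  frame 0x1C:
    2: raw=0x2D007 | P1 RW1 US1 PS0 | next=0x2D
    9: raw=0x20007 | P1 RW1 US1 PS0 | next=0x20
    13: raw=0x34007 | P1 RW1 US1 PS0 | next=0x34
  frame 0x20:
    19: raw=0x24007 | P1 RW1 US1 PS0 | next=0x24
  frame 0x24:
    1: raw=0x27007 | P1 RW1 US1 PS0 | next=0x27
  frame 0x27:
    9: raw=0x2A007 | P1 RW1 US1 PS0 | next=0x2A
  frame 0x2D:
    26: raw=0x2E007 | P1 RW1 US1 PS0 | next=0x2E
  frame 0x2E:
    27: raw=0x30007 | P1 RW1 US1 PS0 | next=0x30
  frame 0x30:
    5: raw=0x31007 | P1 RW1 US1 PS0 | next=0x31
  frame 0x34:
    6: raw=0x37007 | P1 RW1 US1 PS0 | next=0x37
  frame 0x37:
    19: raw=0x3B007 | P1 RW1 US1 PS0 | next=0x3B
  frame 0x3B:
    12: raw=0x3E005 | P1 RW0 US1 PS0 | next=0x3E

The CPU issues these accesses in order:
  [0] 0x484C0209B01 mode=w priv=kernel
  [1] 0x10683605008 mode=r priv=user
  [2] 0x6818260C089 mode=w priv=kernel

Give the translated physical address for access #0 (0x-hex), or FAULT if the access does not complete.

Walk each access:
#0 VA=0x484C0209B01 (w,kernel):
  L0: frame=0x1C idx=9 entry=0x20007 [P=1 RW=1 US=1 PS=0]
  L1: frame=0x20 idx=19 entry=0x24007 [P=1 RW=1 US=1 PS=0]
  L2: frame=0x24 idx=1 entry=0x27007 [P=1 RW=1 US=1 PS=0]
  L3: frame=0x27 idx=9 entry=0x2A007 [P=1 RW=1 US=1 PS=0]
  → PA=0x2AB01  (4 entries read)
#1 VA=0x10683605008 (r,user):
  L0: frame=0x1C idx=2 entry=0x2D007 [P=1 RW=1 US=1 PS=0]
  L1: frame=0x2D idx=26 entry=0x2E007 [P=1 RW=1 US=1 PS=0]
  L2: frame=0x2E idx=27 entry=0x30007 [P=1 RW=1 US=1 PS=0]
  L3: frame=0x30 idx=5 entry=0x31007 [P=1 RW=1 US=1 PS=0]
  → PA=0x31008  (4 entries read)
#2 VA=0x6818260C089 (w,kernel):
  L0: frame=0x1C idx=13 entry=0x34007 [P=1 RW=1 US=1 PS=0]
  L1: frame=0x34 idx=6 entry=0x37007 [P=1 RW=1 US=1 PS=0]
  L2: frame=0x37 idx=19 entry=0x3B007 [P=1 RW=1 US=1 PS=0]
  L3: frame=0x3B idx=12 entry=0x3E005 [P=1 RW=0 US=1 PS=0]
  → PROTECTION_VIOLATION  (4 entries read)

Access #0 PA: 0x2AB01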